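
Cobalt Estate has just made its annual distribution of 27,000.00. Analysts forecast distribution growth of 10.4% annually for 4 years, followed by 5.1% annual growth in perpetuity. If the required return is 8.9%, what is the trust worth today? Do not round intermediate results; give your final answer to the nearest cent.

D_1 = 29808.00000
D_2 = 32908.03200
D_3 = 36330.46733
D_4 = 40108.83593
Terminal value at year 4: TV = D_4×(1+g_2)/(r−g_2) = 42154.38656/0.038 = 1109325.96217
P_0 = D_1/(1+r)^1 + D_2/(1+r)^2 + D_3/(1+r)^3 + D_4/(1+r)^4 + TV/(1+r)^4
    = 27371.90083 + 27748.92425 + 28131.14084 + 28518.62212 + 788765.04864 = 900535.63668

900535.64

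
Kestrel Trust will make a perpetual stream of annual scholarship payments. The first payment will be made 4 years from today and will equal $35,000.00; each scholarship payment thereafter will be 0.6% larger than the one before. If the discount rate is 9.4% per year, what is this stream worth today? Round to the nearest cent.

Value at end of year 3: C₁ / (r − g) = $35,000.00 / (0.094 − 0.006) = $397,727.2727
Discount to today: PV = $397,727.2727 / (1 + 0.094)^3 = $397,727.2727 / 1.309339 = $303,761.97

$303761.97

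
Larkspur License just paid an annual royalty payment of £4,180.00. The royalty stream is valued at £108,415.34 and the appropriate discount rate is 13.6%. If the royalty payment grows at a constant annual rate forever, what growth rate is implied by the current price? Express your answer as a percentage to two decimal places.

P = D₀(1+g)/(r−g) ⇒ P(r−g) = D₀(1+g) ⇒ g(P+D₀) = P·r − D₀
g = (P·r − D₀)/(P + D₀) = (£108,415.34×0.136 − £4,180.00) / (£108,415.34 + £4,180.00) = 0.093827

9.38%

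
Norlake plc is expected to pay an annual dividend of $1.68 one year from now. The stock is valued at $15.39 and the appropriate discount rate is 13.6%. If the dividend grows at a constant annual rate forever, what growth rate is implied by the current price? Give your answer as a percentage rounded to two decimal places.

P = D₁/(r−g) ⇒ g = r − D₁/P = 0.136 − $1.68/$15.39 = 0.026838

2.68%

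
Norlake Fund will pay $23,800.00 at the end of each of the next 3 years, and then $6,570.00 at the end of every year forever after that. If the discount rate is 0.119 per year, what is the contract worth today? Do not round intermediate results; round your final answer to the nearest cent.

PV of 3-year annuity: $23,800.00 × [1 − (1+0.119)^−3] / 0.119 = 57261.95766
Perpetuity value at year 3: $6,570.00 / 0.119 = 55210.08403
PV of perpetuity: 55210.08403 / (1+0.119)^3 = 39402.89656
Total PV = 57261.95766 + 39402.89656 = 96664.85422

$96664.85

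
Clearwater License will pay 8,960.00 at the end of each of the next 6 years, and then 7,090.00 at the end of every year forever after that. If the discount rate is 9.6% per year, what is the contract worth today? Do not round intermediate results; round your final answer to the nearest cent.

PV of 6-year annuity: 8,960.00 × [1 − (1+0.096)^−6] / 0.096 = 39484.85297
Perpetuity value at year 6: 7,090.00 / 0.096 = 73854.16667
PV of perpetuity: 73854.16667 / (1+0.096)^6 = 42610.01404
Total PV = 39484.85297 + 42610.01404 = 82094.86701

82094.87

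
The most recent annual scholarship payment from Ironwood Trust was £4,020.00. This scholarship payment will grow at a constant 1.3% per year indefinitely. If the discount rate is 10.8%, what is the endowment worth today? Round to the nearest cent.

D₁ = D₀ × (1 + g) = £4,020.00 × 1.013 = £4,072.2600
Growing perpetuity: P = D₁ / (r − g) = £4,072.2600 / (0.108 − 0.013) = £42,865.89

£42865.89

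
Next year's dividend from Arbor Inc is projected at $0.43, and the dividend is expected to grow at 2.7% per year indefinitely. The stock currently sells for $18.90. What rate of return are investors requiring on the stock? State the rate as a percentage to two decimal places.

P = D₁/(r − g) ⇒ r = D₁/P + g = $0.4300/$18.90 + 0.027 = 0.022751 + 0.027 = 0.049751

4.98%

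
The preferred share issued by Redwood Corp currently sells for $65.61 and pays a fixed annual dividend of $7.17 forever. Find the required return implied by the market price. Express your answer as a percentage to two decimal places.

10.93%

P = C/r ⇒ r = C/P = $7.17/$65.61 = 0.109282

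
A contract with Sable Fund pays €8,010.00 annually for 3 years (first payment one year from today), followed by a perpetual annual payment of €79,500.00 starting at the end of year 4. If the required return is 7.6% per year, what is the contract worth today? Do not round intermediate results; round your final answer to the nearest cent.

€860478.08

PV of 3-year annuity: €8,010.00 × [1 − (1+0.076)^−3] / 0.076 = 20792.44856
Perpetuity value at year 3: €79,500.00 / 0.076 = 1046052.63158
PV of perpetuity: 1046052.63158 / (1+0.076)^3 = 839685.63281
Total PV = 20792.44856 + 839685.63281 = 860478.08137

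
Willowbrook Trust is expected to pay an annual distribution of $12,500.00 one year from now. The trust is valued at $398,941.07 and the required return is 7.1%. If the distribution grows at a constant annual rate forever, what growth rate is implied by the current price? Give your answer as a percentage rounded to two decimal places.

P = D₁/(r−g) ⇒ g = r − D₁/P = 0.071 − $12,500.00/$398,941.07 = 0.039667

3.97%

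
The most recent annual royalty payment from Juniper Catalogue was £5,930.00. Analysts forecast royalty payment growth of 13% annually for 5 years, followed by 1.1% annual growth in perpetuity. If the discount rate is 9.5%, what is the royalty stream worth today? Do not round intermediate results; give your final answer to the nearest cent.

D_1 = 6700.90000
D_2 = 7572.01700
D_3 = 8556.37921
D_4 = 9668.70851
D_5 = 10925.64061
Terminal value at year 5: TV = D_5×(1+g_2)/(r−g_2) = 11045.82266/0.084 = 131497.88881
P_0 = D_1/(1+r)^1 + D_2/(1+r)^2 + D_3/(1+r)^3 + D_4/(1+r)^4 + D_5/(1+r)^5 + TV/(1+r)^5
    = 6119.54338 + 6315.14522 + 6516.99918 + 6725.30509 + 6940.26918 + 83531.09690 = 116148.35895

£116148.36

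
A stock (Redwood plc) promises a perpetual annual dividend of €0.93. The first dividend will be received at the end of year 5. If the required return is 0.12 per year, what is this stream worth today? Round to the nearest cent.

€4.93

Value at end of year 4: C / r = €0.93 / 0.12 = €7.7500
Discount to today: PV = €7.7500 / (1 + 0.12)^4 = €7.7500 / 1.573519 = €4.93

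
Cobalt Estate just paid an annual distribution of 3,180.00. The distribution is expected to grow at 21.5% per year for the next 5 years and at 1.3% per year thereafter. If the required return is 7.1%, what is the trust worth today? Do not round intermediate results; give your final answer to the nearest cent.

D_1 = 3863.70000
D_2 = 4694.39550
D_3 = 5703.69053
D_4 = 6929.98400
D_5 = 8419.93056
Terminal value at year 5: TV = D_5×(1+g_2)/(r−g_2) = 8529.38965/0.058 = 147058.44230
P_0 = D_1/(1+r)^1 + D_2/(1+r)^2 + D_3/(1+r)^3 + D_4/(1+r)^4 + D_5/(1+r)^5 + TV/(1+r)^5
    = 3607.56303 + 4092.61352 + 4642.88088 + 5267.13377 + 5975.31982 + 104362.05141 = 127947.56243

127947.56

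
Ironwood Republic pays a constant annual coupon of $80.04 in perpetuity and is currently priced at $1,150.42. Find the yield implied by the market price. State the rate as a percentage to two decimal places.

6.96%

P = C/r ⇒ r = C/P = $80.04/$1,150.42 = 0.069575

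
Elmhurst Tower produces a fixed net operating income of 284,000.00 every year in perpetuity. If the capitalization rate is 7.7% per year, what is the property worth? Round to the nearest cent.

3688311.69

Level perpetuity: PV = C / r = 284,000.00 / 0.077 = 3,688,311.69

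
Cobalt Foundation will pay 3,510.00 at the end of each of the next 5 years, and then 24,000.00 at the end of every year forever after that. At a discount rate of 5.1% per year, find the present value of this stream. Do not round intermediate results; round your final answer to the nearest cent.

382121.95

PV of 5-year annuity: 3,510.00 × [1 − (1+0.051)^−5] / 0.051 = 15154.54709
Perpetuity value at year 5: 24,000.00 / 0.051 = 470588.23529
PV of perpetuity: 470588.23529 / (1+0.051)^5 = 366967.40050
Total PV = 15154.54709 + 366967.40050 = 382121.94759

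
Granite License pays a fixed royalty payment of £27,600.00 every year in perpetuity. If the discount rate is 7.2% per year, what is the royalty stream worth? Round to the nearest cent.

£383333.33

Level perpetuity: PV = C / r = £27,600.00 / 0.072 = £383,333.33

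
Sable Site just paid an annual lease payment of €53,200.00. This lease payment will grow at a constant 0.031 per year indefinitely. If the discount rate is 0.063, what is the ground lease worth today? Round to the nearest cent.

€1714037.50

D₁ = D₀ × (1 + g) = €53,200.00 × 1.031 = €54,849.2000
Growing perpetuity: P = D₁ / (r − g) = €54,849.2000 / (0.063 − 0.031) = €1,714,037.50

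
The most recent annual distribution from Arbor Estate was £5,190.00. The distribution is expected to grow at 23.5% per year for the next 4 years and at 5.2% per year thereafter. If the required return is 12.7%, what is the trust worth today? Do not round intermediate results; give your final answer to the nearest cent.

D_1 = 6409.65000
D_2 = 7915.91775
D_3 = 9776.15842
D_4 = 12073.55565
Terminal value at year 4: TV = D_4×(1+g_2)/(r−g_2) = 12701.38054/0.075 = 169351.74059
P_0 = D_1/(1+r)^1 + D_2/(1+r)^2 + D_3/(1+r)^3 + D_4/(1+r)^4 + TV/(1+r)^4
    = 5687.35581 + 6232.37305 + 6829.61909 + 7484.09901 + 104976.96205 = 131210.40901

£131210.41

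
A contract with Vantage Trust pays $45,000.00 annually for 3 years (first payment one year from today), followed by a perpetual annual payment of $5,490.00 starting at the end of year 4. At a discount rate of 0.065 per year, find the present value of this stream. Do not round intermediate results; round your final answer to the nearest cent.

$189102.81

PV of 3-year annuity: $45,000.00 × [1 − (1+0.065)^−3] / 0.065 = 119181.39798
Perpetuity value at year 3: $5,490.00 / 0.065 = 84461.53846
PV of perpetuity: 84461.53846 / (1+0.065)^3 = 69921.40791
Total PV = 119181.39798 + 69921.40791 = 189102.80589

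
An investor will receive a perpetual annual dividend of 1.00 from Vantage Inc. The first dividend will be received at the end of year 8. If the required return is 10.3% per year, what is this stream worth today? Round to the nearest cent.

4.89

Value at end of year 7: C / r = 1.00 / 0.103 = 9.7087
Discount to today: PV = 9.7087 / (1 + 0.103)^7 = 9.7087 / 1.986226 = 4.89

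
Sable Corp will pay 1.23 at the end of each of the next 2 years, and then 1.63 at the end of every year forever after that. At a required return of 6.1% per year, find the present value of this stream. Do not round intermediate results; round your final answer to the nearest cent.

PV of 2-year annuity: 1.23 × [1 − (1+0.061)^−2] / 0.061 = 2.25192
Perpetuity value at year 2: 1.63 / 0.061 = 26.72131
PV of perpetuity: 26.72131 / (1+0.061)^2 = 23.73706
Total PV = 2.25192 + 23.73706 = 25.98898

25.99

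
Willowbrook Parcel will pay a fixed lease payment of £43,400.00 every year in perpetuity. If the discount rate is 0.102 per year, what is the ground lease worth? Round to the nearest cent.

Level perpetuity: PV = C / r = £43,400.00 / 0.102 = £425,490.20

£425490.20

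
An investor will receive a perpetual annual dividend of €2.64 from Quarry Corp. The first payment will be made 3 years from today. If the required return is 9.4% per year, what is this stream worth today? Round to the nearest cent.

€23.47

Value at end of year 2: C / r = €2.64 / 0.094 = €28.0851
Discount to today: PV = €28.0851 / (1 + 0.094)^2 = €28.0851 / 1.196836 = €23.47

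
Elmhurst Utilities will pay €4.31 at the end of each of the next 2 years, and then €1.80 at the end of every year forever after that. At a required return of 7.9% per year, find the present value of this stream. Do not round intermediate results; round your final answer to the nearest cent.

€27.27

PV of 2-year annuity: €4.31 × [1 − (1+0.079)^−2] / 0.079 = 7.69642
Perpetuity value at year 2: €1.80 / 0.079 = 22.78481
PV of perpetuity: 22.78481 / (1+0.079)^2 = 19.57053
Total PV = 7.69642 + 19.57053 = 27.26695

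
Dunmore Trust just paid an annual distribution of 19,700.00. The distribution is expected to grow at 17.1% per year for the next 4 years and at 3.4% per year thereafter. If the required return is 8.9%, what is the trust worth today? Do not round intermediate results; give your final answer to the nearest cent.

589947.26

D_1 = 23068.70000
D_2 = 27013.44770
D_3 = 31632.74726
D_4 = 37041.94704
Terminal value at year 4: TV = D_4×(1+g_2)/(r−g_2) = 38301.37324/0.055 = 696388.60431
P_0 = D_1/(1+r)^1 + D_2/(1+r)^2 + D_3/(1+r)^3 + D_4/(1+r)^4 + TV/(1+r)^4
    = 21183.37925 + 22778.45464 + 24493.63671 + 26337.96932 + 495153.82320 = 589947.26312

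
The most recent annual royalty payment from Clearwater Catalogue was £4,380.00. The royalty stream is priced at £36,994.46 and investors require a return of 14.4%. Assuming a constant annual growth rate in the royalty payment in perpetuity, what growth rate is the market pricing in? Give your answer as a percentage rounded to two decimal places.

2.29%

P = D₀(1+g)/(r−g) ⇒ P(r−g) = D₀(1+g) ⇒ g(P+D₀) = P·r − D₀
g = (P·r − D₀)/(P + D₀) = (£36,994.46×0.144 − £4,380.00) / (£36,994.46 + £4,380.00) = 0.022893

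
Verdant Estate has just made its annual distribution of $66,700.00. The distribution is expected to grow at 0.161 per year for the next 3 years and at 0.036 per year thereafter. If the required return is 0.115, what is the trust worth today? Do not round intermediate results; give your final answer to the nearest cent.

$1204554.39

D_1 = 77438.70000
D_2 = 89906.33070
D_3 = 104381.24994
Terminal value at year 3: TV = D_3×(1+g_2)/(r−g_2) = 108138.97494/0.079 = 1368847.78406
P_0 = D_1/(1+r)^1 + D_2/(1+r)^2 + D_3/(1+r)^3 + TV/(1+r)^3
    = 69451.74888 + 72317.02282 + 75300.50538 + 987485.10852 = 1204554.38561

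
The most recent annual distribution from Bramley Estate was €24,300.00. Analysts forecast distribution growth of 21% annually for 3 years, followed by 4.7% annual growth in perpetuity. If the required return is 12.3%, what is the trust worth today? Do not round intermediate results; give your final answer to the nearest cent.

€503541.29

D_1 = 29403.00000
D_2 = 35577.63000
D_3 = 43048.93230
Terminal value at year 3: TV = D_3×(1+g_2)/(r−g_2) = 45072.23212/0.076 = 593055.68576
P_0 = D_1/(1+r)^1 + D_2/(1+r)^2 + D_3/(1+r)^3 + TV/(1+r)^3
    = 26182.54675 + 28210.93639 + 30396.46753 + 418751.33554 = 503541.28621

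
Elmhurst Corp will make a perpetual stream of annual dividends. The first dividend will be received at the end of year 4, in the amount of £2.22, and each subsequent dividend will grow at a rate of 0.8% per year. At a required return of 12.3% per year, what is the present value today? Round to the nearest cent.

£13.63

Value at end of year 3: C₁ / (r − g) = £2.22 / (0.123 − 0.008) = £19.3043
Discount to today: PV = £19.3043 / (1 + 0.123)^3 = £19.3043 / 1.416248 = £13.63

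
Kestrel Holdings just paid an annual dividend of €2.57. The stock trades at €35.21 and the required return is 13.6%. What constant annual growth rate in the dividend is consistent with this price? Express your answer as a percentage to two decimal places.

5.87%

P = D₀(1+g)/(r−g) ⇒ P(r−g) = D₀(1+g) ⇒ g(P+D₀) = P·r − D₀
g = (P·r − D₀)/(P + D₀) = (€35.21×0.136 − €2.57) / (€35.21 + €2.57) = 0.058723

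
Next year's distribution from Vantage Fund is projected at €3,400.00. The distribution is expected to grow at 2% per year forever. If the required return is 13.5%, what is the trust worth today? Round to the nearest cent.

Growing perpetuity: P = D₁ / (r − g) = €3,400.0000 / (0.135 − 0.02) = €29,565.22

€29565.22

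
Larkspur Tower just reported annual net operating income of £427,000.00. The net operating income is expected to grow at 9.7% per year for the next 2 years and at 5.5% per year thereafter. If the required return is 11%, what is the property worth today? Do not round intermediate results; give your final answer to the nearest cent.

D_1 = 468419.00000
D_2 = 513855.64300
Terminal value at year 2: TV = D_2×(1+g_2)/(r−g_2) = 542117.70336/0.055 = 9856685.51573
P_0 = D_1/(1+r)^1 + D_2/(1+r)^2 + TV/(1+r)^2
    = 421999.09910 + 417056.76731 + 7999907.08200 = 8838962.94840

£8838962.95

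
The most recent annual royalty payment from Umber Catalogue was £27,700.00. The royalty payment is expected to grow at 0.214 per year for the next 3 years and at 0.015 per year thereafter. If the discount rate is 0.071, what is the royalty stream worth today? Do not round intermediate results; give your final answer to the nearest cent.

£838547.84

D_1 = 33627.80000
D_2 = 40824.14920
D_3 = 49560.51713
Terminal value at year 3: TV = D_3×(1+g_2)/(r−g_2) = 50303.92489/0.056 = 898284.37296
P_0 = D_1/(1+r)^1 + D_2/(1+r)^2 + D_3/(1+r)^3 + TV/(1+r)^3
    = 31398.50607 + 35590.83694 + 40342.92815 + 731215.57276 = 838547.84392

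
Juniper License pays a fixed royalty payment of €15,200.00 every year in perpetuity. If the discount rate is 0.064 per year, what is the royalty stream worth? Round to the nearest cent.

€237500.00

Level perpetuity: PV = C / r = €15,200.00 / 0.064 = €237,500.00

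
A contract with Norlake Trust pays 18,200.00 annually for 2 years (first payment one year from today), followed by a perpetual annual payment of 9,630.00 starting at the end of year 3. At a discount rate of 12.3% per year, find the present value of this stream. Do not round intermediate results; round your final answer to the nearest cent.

PV of 2-year annuity: 18,200.00 × [1 − (1+0.123)^−2] / 0.123 = 30638.10284
Perpetuity value at year 2: 9,630.00 / 0.123 = 78292.68293
PV of perpetuity: 78292.68293 / (1+0.123)^2 = 62081.42302
Total PV = 30638.10284 + 62081.42302 = 92719.52586

92719.53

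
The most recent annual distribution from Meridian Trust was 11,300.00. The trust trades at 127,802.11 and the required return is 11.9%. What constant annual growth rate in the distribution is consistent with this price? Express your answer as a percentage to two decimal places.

P = D₀(1+g)/(r−g) ⇒ P(r−g) = D₀(1+g) ⇒ g(P+D₀) = P·r − D₀
g = (P·r − D₀)/(P + D₀) = (127,802.11×0.119 − 11,300.00) / (127,802.11 + 11,300.00) = 0.028098

2.81%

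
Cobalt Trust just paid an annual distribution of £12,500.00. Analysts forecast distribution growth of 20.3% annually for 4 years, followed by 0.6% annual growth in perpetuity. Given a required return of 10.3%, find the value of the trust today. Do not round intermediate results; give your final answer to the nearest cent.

£245848.73

D_1 = 15037.50000
D_2 = 18090.11250
D_3 = 21762.40534
D_4 = 26180.17362
Terminal value at year 4: TV = D_4×(1+g_2)/(r−g_2) = 26337.25466/0.097 = 271518.08931
P_0 = D_1/(1+r)^1 + D_2/(1+r)^2 + D_3/(1+r)^3 + D_4/(1+r)^4 + TV/(1+r)^4
    = 13633.27289 + 14869.29038 + 16217.36748 + 17687.66371 + 183441.13087 = 245848.72534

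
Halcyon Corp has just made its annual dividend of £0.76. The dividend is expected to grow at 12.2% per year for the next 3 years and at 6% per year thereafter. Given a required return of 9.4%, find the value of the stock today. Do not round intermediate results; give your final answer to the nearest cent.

D_1 = 0.85272
D_2 = 0.95675
D_3 = 1.07348
Terminal value at year 3: TV = D_3×(1+g_2)/(r−g_2) = 1.13788/0.034 = 33.46718
P_0 = D_1/(1+r)^1 + D_2/(1+r)^2 + D_3/(1+r)^3 + TV/(1+r)^3
    = 0.77945 + 0.79940 + 0.81986 + 25.56037 = 27.95908

£27.96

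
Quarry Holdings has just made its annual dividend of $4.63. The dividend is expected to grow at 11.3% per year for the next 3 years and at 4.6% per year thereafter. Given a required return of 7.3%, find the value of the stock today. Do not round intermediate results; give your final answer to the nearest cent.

D_1 = 5.15319
D_2 = 5.73550
D_3 = 6.38361
Terminal value at year 3: TV = D_3×(1+g_2)/(r−g_2) = 6.67726/0.027 = 247.30586
P_0 = D_1/(1+r)^1 + D_2/(1+r)^2 + D_3/(1+r)^3 + TV/(1+r)^3
    = 4.80260 + 4.98163 + 5.16734 + 200.18671 = 215.13829

$215.14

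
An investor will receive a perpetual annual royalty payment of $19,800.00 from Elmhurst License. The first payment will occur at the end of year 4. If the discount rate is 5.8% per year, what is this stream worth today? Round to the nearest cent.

Value at end of year 3: C / r = $19,800.00 / 0.058 = $341,379.3103
Discount to today: PV = $341,379.3103 / (1 + 0.058)^3 = $341,379.3103 / 1.184287 = $288,257.22

$288257.22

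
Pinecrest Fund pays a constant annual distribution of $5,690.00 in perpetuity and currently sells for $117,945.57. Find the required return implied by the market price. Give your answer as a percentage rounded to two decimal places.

4.82%

P = C/r ⇒ r = C/P = $5,690.00/$117,945.57 = 0.048243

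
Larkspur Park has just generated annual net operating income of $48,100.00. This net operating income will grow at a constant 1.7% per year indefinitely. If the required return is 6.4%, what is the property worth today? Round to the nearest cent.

D₁ = D₀ × (1 + g) = $48,100.00 × 1.017 = $48,917.7000
Growing perpetuity: P = D₁ / (r − g) = $48,917.7000 / (0.064 − 0.017) = $1,040,802.13

$1040802.13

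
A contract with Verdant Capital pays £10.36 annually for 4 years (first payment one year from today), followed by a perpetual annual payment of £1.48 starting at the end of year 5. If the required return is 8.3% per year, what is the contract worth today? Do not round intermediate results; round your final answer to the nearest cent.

PV of 4-year annuity: £10.36 × [1 − (1+0.083)^−4] / 0.083 = 34.08574
Perpetuity value at year 4: £1.48 / 0.083 = 17.83133
PV of perpetuity: 17.83133 / (1+0.083)^4 = 12.96193
Total PV = 34.08574 + 12.96193 = 47.04767

£47.05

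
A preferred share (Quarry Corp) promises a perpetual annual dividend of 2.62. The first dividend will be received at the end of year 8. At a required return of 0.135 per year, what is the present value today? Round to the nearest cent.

Value at end of year 7: C / r = 2.62 / 0.135 = 19.4074
Discount to today: PV = 19.4074 / (1 + 0.135)^7 = 19.4074 / 2.426448 = 8.00

8.00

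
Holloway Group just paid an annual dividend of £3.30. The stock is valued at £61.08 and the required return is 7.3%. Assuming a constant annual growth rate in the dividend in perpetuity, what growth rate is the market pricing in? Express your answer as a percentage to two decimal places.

1.80%

P = D₀(1+g)/(r−g) ⇒ P(r−g) = D₀(1+g) ⇒ g(P+D₀) = P·r − D₀
g = (P·r − D₀)/(P + D₀) = (£61.08×0.073 − £3.30) / (£61.08 + £3.30) = 0.018000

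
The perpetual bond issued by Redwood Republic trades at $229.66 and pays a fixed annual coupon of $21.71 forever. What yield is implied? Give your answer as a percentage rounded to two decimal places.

9.45%

P = C/r ⇒ r = C/P = $21.71/$229.66 = 0.094531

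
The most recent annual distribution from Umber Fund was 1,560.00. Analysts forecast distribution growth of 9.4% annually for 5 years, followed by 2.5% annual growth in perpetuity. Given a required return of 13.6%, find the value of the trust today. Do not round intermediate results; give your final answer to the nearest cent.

D_1 = 1706.64000
D_2 = 1867.06416
D_3 = 2042.56819
D_4 = 2234.56960
D_5 = 2444.61914
Terminal value at year 5: TV = D_5×(1+g_2)/(r−g_2) = 2505.73462/0.111 = 22574.18578
P_0 = D_1/(1+r)^1 + D_2/(1+r)^2 + D_3/(1+r)^3 + D_4/(1+r)^4 + D_5/(1+r)^5 + TV/(1+r)^5
    = 1502.32394 + 1446.78028 + 1393.29016 + 1341.77767 + 1292.16970 + 11932.19764 = 18908.53938

18908.54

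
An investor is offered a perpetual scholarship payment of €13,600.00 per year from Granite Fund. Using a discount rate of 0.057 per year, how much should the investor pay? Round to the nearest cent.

€238596.49

Level perpetuity: PV = C / r = €13,600.00 / 0.057 = €238,596.49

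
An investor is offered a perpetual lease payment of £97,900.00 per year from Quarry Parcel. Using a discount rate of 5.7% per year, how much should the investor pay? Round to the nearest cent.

£1717543.86

Level perpetuity: PV = C / r = £97,900.00 / 0.057 = £1,717,543.86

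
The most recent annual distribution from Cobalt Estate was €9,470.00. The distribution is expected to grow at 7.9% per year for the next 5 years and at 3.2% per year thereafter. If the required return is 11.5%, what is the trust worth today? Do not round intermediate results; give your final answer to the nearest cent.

€142883.73

D_1 = 10218.13000
D_2 = 11025.36227
D_3 = 11896.36589
D_4 = 12836.17879
D_5 = 13850.23692
Terminal value at year 5: TV = D_5×(1+g_2)/(r−g_2) = 14293.44450/0.083 = 172210.17471
P_0 = D_1/(1+r)^1 + D_2/(1+r)^2 + D_3/(1+r)^3 + D_4/(1+r)^4 + D_5/(1+r)^5 + TV/(1+r)^5
    = 9164.24215 + 8868.35631 + 8582.02373 + 8304.93597 + 8036.79454 + 99927.37301 = 142883.72570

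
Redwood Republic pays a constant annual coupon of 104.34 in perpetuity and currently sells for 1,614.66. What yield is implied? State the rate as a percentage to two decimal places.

6.46%

P = C/r ⇒ r = C/P = 104.34/1,614.66 = 0.064620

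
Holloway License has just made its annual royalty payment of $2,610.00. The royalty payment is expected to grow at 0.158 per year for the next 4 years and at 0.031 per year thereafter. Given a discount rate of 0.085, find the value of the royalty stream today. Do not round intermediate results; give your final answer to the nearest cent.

$76975.98

D_1 = 3022.38000
D_2 = 3499.91604
D_3 = 4052.90277
D_4 = 4693.26141
Terminal value at year 4: TV = D_4×(1+g_2)/(r−g_2) = 4838.75252/0.054 = 89606.52808
P_0 = D_1/(1+r)^1 + D_2/(1+r)^2 + D_3/(1+r)^3 + D_4/(1+r)^4 + TV/(1+r)^4
    = 2785.60369 + 2973.02218 + 3173.05040 + 3386.53674 + 64657.76637 = 76975.97939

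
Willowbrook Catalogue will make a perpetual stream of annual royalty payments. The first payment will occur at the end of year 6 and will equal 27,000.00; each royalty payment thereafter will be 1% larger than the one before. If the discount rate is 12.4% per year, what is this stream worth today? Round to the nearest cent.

Value at end of year 5: C₁ / (r − g) = 27,000.00 / (0.124 − 0.01) = 236,842.1053
Discount to today: PV = 236,842.1053 / (1 + 0.124)^5 = 236,842.1053 / 1.794038 = 132,016.24

132016.24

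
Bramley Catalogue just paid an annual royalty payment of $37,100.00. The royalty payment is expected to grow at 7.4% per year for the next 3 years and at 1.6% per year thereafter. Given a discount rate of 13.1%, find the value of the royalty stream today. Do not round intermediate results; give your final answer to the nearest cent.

$381122.84

D_1 = 39845.40000
D_2 = 42793.95960
D_3 = 45960.71261
Terminal value at year 3: TV = D_3×(1+g_2)/(r−g_2) = 46696.08401/0.115 = 406052.90445
P_0 = D_1/(1+r)^1 + D_2/(1+r)^2 + D_3/(1+r)^3 + TV/(1+r)^3
    = 35230.23873 + 33454.70945 + 31768.66309 + 280669.23216 = 381122.84343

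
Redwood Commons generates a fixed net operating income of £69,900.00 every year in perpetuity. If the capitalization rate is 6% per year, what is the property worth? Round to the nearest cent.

£1165000.00

Level perpetuity: PV = C / r = £69,900.00 / 0.06 = £1,165,000.00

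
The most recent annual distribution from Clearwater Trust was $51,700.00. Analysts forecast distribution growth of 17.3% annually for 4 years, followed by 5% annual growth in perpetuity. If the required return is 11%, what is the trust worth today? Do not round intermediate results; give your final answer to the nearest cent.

$1366167.22

D_1 = 60644.10000
D_2 = 71135.52930
D_3 = 83441.97587
D_4 = 97877.43769
Terminal value at year 4: TV = D_4×(1+g_2)/(r−g_2) = 102771.30958/0.06 = 1712855.15965
P_0 = D_1/(1+r)^1 + D_2/(1+r)^2 + D_3/(1+r)^3 + D_4/(1+r)^4 + TV/(1+r)^4
    = 54634.32432 + 57735.19138 + 61012.05359 + 64474.89988 + 1128310.74788 = 1366167.21706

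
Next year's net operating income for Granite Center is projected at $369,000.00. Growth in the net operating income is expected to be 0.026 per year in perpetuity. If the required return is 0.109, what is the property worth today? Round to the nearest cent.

$4445783.13

Growing perpetuity: P = D₁ / (r − g) = $369,000.0000 / (0.109 − 0.026) = $4,445,783.13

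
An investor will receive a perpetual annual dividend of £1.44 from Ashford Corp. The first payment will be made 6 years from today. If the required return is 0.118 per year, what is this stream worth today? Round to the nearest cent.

Value at end of year 5: C / r = £1.44 / 0.118 = £12.2034
Discount to today: PV = £12.2034 / (1 + 0.118)^5 = £12.2034 / 1.746663 = £6.99

£6.99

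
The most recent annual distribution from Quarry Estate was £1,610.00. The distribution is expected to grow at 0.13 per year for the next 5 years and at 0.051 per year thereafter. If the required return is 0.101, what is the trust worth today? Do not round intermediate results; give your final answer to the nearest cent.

D_1 = 1819.30000
D_2 = 2055.80900
D_3 = 2323.06417
D_4 = 2625.06251
D_5 = 2966.32064
Terminal value at year 5: TV = D_5×(1+g_2)/(r−g_2) = 3117.60299/0.05 = 62352.05982
P_0 = D_1/(1+r)^1 + D_2/(1+r)^2 + D_3/(1+r)^3 + D_4/(1+r)^4 + D_5/(1+r)^5 + TV/(1+r)^5
    = 1652.40690 + 1695.93079 + 1740.60108 + 1786.44798 + 1833.50247 + 38540.22185 = 47249.11107

£47249.11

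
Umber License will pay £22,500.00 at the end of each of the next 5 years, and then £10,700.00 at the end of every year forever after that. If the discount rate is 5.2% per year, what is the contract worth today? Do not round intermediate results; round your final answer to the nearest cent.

PV of 5-year annuity: £22,500.00 × [1 − (1+0.052)^−5] / 0.052 = 96877.01052
Perpetuity value at year 5: £10,700.00 / 0.052 = 205769.23077
PV of perpetuity: 205769.23077 / (1+0.052)^5 = 159698.83021
Total PV = 96877.01052 + 159698.83021 = 256575.84073

£256575.84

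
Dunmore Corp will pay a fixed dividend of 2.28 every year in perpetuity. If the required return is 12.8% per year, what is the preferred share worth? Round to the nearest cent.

17.81

Level perpetuity: PV = C / r = 2.28 / 0.128 = 17.81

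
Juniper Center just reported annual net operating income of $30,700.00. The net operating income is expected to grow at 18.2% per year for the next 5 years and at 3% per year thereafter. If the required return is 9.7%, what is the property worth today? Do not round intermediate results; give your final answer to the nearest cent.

$878505.94

D_1 = 36287.40000
D_2 = 42891.70680
D_3 = 50697.99744
D_4 = 59925.03297
D_5 = 70831.38897
Terminal value at year 5: TV = D_5×(1+g_2)/(r−g_2) = 72956.33064/0.067 = 1088900.45733
P_0 = D_1/(1+r)^1 + D_2/(1+r)^2 + D_3/(1+r)^3 + D_4/(1+r)^4 + D_5/(1+r)^5 + TV/(1+r)^5
    = 33078.76026 + 35641.83648 + 38403.51023 + 41379.16964 + 44585.39518 + 685417.26917 = 878505.94096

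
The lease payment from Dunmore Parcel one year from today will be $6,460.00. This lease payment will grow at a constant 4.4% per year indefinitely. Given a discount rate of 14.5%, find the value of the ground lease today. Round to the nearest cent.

$63960.40

Growing perpetuity: P = D₁ / (r − g) = $6,460.0000 / (0.145 − 0.044) = $63,960.40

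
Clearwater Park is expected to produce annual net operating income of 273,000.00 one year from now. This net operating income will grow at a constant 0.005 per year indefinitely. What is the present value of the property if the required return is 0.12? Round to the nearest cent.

2373913.04

Growing perpetuity: P = D₁ / (r − g) = 273,000.0000 / (0.12 − 0.005) = 2,373,913.04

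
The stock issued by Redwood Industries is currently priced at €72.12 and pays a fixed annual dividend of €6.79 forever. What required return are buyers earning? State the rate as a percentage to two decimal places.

P = C/r ⇒ r = C/P = €6.79/€72.12 = 0.094149

9.41%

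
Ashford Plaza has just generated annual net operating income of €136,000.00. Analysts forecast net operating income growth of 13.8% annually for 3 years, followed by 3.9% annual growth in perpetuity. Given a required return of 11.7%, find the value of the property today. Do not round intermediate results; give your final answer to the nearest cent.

D_1 = 154768.00000
D_2 = 176125.98400
D_3 = 200431.36979
Terminal value at year 3: TV = D_3×(1+g_2)/(r−g_2) = 208248.19321/0.078 = 2669848.63095
P_0 = D_1/(1+r)^1 + D_2/(1+r)^2 + D_3/(1+r)^3 + TV/(1+r)^3
    = 138556.84870 + 141161.76707 + 143815.65885 + 1915698.32745 = 2339232.60208

€2339232.60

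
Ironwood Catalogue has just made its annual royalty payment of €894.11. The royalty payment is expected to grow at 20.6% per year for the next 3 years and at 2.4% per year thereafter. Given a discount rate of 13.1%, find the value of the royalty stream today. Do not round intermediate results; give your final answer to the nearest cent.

€13428.42

D_1 = 1078.29666
D_2 = 1300.42577
D_3 = 1568.31348
Terminal value at year 3: TV = D_3×(1+g_2)/(r−g_2) = 1605.95300/0.107 = 15008.90658
P_0 = D_1/(1+r)^1 + D_2/(1+r)^2 + D_3/(1+r)^3 + TV/(1+r)^3
    = 953.40111 + 1016.62400 + 1084.03938 + 10374.35822 = 13428.42272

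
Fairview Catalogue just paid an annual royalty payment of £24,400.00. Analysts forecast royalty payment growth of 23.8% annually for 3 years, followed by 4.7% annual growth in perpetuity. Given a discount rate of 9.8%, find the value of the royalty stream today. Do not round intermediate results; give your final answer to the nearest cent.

£811498.68

D_1 = 30207.20000
D_2 = 37396.51360
D_3 = 46296.88384
Terminal value at year 3: TV = D_3×(1+g_2)/(r−g_2) = 48472.83738/0.051 = 950447.79171
P_0 = D_1/(1+r)^1 + D_2/(1+r)^2 + D_3/(1+r)^3 + TV/(1+r)^3
    = 27511.11111 + 31018.90306 + 34973.95445 + 717994.71189 = 811498.68051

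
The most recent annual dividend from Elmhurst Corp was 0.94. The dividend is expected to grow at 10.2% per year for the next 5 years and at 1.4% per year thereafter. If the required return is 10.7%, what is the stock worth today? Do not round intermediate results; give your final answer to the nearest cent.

D_1 = 1.03588
D_2 = 1.14154
D_3 = 1.25798
D_4 = 1.38629
D_5 = 1.52769
Terminal value at year 5: TV = D_5×(1+g_2)/(r−g_2) = 1.54908/0.093 = 16.65677
P_0 = D_1/(1+r)^1 + D_2/(1+r)^2 + D_3/(1+r)^3 + D_4/(1+r)^4 + D_5/(1+r)^5 + TV/(1+r)^5
    = 0.93575 + 0.93153 + 0.92732 + 0.92313 + 0.91896 + 10.01965 = 14.65635

14.66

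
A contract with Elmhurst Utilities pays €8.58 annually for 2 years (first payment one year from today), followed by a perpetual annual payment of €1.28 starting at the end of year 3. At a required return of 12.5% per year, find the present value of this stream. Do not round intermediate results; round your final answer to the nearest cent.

€22.50

PV of 2-year annuity: €8.58 × [1 − (1+0.125)^−2] / 0.125 = 14.40593
Perpetuity value at year 2: €1.28 / 0.125 = 10.24000
PV of perpetuity: 10.24000 / (1+0.125)^2 = 8.09086
Total PV = 14.40593 + 8.09086 = 22.49679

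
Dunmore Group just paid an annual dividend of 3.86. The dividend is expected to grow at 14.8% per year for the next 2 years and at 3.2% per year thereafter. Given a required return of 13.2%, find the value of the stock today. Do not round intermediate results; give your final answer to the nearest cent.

D_1 = 4.43128
D_2 = 5.08711
Terminal value at year 2: TV = D_2×(1+g_2)/(r−g_2) = 5.24990/0.1 = 52.49897
P_0 = D_1/(1+r)^1 + D_2/(1+r)^2 + TV/(1+r)^2
    = 3.91456 + 3.96989 + 40.96924 = 48.85369

48.85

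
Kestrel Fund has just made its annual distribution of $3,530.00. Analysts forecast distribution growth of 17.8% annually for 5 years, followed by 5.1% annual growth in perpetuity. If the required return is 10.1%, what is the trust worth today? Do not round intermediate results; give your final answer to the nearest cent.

$125756.34

D_1 = 4158.34000
D_2 = 4898.52452
D_3 = 5770.46188
D_4 = 6797.60410
D_5 = 8007.57763
Terminal value at year 5: TV = D_5×(1+g_2)/(r−g_2) = 8415.96409/0.05 = 168319.28178
P_0 = D_1/(1+r)^1 + D_2/(1+r)^2 + D_3/(1+r)^3 + D_4/(1+r)^4 + D_5/(1+r)^5 + TV/(1+r)^5
    = 3776.87557 + 4041.01673 + 4323.63098 + 4626.01026 + 4949.53686 + 104039.26478 = 125756.33517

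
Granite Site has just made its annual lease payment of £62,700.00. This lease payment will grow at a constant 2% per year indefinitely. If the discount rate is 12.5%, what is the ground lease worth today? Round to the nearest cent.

£609085.71

D₁ = D₀ × (1 + g) = £62,700.00 × 1.02 = £63,954.0000
Growing perpetuity: P = D₁ / (r − g) = £63,954.0000 / (0.125 − 0.02) = £609,085.71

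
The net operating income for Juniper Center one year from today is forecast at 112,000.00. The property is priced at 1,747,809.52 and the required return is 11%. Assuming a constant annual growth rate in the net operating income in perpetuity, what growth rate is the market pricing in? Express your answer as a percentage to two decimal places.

4.59%

P = D₁/(r−g) ⇒ g = r − D₁/P = 0.11 − 112,000.00/1,747,809.52 = 0.045920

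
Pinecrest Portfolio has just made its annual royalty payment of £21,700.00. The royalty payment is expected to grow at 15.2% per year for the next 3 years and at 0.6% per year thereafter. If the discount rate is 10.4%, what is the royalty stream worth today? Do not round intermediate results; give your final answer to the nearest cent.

£324020.74

D_1 = 24998.40000
D_2 = 28798.15680
D_3 = 33175.47663
Terminal value at year 3: TV = D_3×(1+g_2)/(r−g_2) = 33374.52949/0.098 = 340556.42340
P_0 = D_1/(1+r)^1 + D_2/(1+r)^2 + D_3/(1+r)^3 + TV/(1+r)^3
    = 22643.47826 + 23627.97732 + 24655.28068 + 253094.00369 = 324020.73994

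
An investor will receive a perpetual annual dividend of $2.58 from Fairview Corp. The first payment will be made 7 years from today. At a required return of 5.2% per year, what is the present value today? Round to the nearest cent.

Value at end of year 6: C / r = $2.58 / 0.052 = $49.6154
Discount to today: PV = $49.6154 / (1 + 0.052)^6 = $49.6154 / 1.355484 = $36.60

$36.60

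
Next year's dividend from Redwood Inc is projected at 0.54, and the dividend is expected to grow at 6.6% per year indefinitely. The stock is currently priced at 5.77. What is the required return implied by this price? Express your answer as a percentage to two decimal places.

P = D₁/(r − g) ⇒ r = D₁/P + g = 0.5400/5.77 + 0.066 = 0.093588 + 0.066 = 0.159588

15.96%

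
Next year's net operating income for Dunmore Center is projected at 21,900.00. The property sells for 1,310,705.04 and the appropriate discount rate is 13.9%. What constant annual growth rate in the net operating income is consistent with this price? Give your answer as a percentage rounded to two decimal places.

P = D₁/(r−g) ⇒ g = r − D₁/P = 0.139 − 21,900.00/1,310,705.04 = 0.122291

12.23%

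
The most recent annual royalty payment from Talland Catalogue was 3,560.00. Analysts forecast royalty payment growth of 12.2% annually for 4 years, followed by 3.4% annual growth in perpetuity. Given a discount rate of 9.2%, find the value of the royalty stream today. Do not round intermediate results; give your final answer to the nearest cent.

D_1 = 3994.32000
D_2 = 4481.62704
D_3 = 5028.38554
D_4 = 5641.84857
Terminal value at year 4: TV = D_4×(1+g_2)/(r−g_2) = 5833.67143/0.058 = 100580.54183
P_0 = D_1/(1+r)^1 + D_2/(1+r)^2 + D_3/(1+r)^3 + D_4/(1+r)^4 + TV/(1+r)^4
    = 3657.80220 + 3758.29127 + 3861.54103 + 3967.62732 + 70733.21811 = 85978.47993

85978.48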